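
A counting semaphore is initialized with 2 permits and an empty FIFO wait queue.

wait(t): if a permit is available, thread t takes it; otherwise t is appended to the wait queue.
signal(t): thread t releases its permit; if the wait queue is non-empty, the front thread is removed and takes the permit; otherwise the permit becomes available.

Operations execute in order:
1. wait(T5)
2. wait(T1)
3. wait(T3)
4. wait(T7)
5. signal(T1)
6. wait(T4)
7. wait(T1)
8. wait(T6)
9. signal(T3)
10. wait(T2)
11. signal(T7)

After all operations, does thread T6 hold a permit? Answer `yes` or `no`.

Answer: no

Derivation:
Step 1: wait(T5) -> count=1 queue=[] holders={T5}
Step 2: wait(T1) -> count=0 queue=[] holders={T1,T5}
Step 3: wait(T3) -> count=0 queue=[T3] holders={T1,T5}
Step 4: wait(T7) -> count=0 queue=[T3,T7] holders={T1,T5}
Step 5: signal(T1) -> count=0 queue=[T7] holders={T3,T5}
Step 6: wait(T4) -> count=0 queue=[T7,T4] holders={T3,T5}
Step 7: wait(T1) -> count=0 queue=[T7,T4,T1] holders={T3,T5}
Step 8: wait(T6) -> count=0 queue=[T7,T4,T1,T6] holders={T3,T5}
Step 9: signal(T3) -> count=0 queue=[T4,T1,T6] holders={T5,T7}
Step 10: wait(T2) -> count=0 queue=[T4,T1,T6,T2] holders={T5,T7}
Step 11: signal(T7) -> count=0 queue=[T1,T6,T2] holders={T4,T5}
Final holders: {T4,T5} -> T6 not in holders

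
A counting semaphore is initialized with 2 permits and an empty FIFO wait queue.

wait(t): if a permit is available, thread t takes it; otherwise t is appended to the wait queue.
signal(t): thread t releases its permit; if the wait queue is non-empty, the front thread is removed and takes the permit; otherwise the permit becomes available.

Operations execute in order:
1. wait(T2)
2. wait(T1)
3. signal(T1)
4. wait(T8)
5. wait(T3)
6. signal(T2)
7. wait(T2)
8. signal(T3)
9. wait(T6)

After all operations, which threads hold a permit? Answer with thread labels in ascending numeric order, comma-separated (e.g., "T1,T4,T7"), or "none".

Answer: T2,T8

Derivation:
Step 1: wait(T2) -> count=1 queue=[] holders={T2}
Step 2: wait(T1) -> count=0 queue=[] holders={T1,T2}
Step 3: signal(T1) -> count=1 queue=[] holders={T2}
Step 4: wait(T8) -> count=0 queue=[] holders={T2,T8}
Step 5: wait(T3) -> count=0 queue=[T3] holders={T2,T8}
Step 6: signal(T2) -> count=0 queue=[] holders={T3,T8}
Step 7: wait(T2) -> count=0 queue=[T2] holders={T3,T8}
Step 8: signal(T3) -> count=0 queue=[] holders={T2,T8}
Step 9: wait(T6) -> count=0 queue=[T6] holders={T2,T8}
Final holders: T2,T8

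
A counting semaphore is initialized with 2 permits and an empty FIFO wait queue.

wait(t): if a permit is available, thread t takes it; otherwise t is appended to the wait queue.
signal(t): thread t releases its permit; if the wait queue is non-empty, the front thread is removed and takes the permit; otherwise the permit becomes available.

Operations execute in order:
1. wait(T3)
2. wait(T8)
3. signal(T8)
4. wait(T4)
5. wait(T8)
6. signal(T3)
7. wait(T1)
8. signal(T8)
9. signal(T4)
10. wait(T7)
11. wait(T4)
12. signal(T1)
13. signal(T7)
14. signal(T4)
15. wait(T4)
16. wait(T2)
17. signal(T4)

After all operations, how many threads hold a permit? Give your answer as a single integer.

Answer: 1

Derivation:
Step 1: wait(T3) -> count=1 queue=[] holders={T3}
Step 2: wait(T8) -> count=0 queue=[] holders={T3,T8}
Step 3: signal(T8) -> count=1 queue=[] holders={T3}
Step 4: wait(T4) -> count=0 queue=[] holders={T3,T4}
Step 5: wait(T8) -> count=0 queue=[T8] holders={T3,T4}
Step 6: signal(T3) -> count=0 queue=[] holders={T4,T8}
Step 7: wait(T1) -> count=0 queue=[T1] holders={T4,T8}
Step 8: signal(T8) -> count=0 queue=[] holders={T1,T4}
Step 9: signal(T4) -> count=1 queue=[] holders={T1}
Step 10: wait(T7) -> count=0 queue=[] holders={T1,T7}
Step 11: wait(T4) -> count=0 queue=[T4] holders={T1,T7}
Step 12: signal(T1) -> count=0 queue=[] holders={T4,T7}
Step 13: signal(T7) -> count=1 queue=[] holders={T4}
Step 14: signal(T4) -> count=2 queue=[] holders={none}
Step 15: wait(T4) -> count=1 queue=[] holders={T4}
Step 16: wait(T2) -> count=0 queue=[] holders={T2,T4}
Step 17: signal(T4) -> count=1 queue=[] holders={T2}
Final holders: {T2} -> 1 thread(s)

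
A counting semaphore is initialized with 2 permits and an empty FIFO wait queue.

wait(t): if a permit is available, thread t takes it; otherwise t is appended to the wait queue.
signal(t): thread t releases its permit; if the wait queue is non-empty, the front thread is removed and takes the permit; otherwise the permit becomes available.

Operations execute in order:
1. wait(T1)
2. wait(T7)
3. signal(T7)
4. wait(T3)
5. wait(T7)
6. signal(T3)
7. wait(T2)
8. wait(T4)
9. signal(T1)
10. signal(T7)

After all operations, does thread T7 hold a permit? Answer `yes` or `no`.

Answer: no

Derivation:
Step 1: wait(T1) -> count=1 queue=[] holders={T1}
Step 2: wait(T7) -> count=0 queue=[] holders={T1,T7}
Step 3: signal(T7) -> count=1 queue=[] holders={T1}
Step 4: wait(T3) -> count=0 queue=[] holders={T1,T3}
Step 5: wait(T7) -> count=0 queue=[T7] holders={T1,T3}
Step 6: signal(T3) -> count=0 queue=[] holders={T1,T7}
Step 7: wait(T2) -> count=0 queue=[T2] holders={T1,T7}
Step 8: wait(T4) -> count=0 queue=[T2,T4] holders={T1,T7}
Step 9: signal(T1) -> count=0 queue=[T4] holders={T2,T7}
Step 10: signal(T7) -> count=0 queue=[] holders={T2,T4}
Final holders: {T2,T4} -> T7 not in holders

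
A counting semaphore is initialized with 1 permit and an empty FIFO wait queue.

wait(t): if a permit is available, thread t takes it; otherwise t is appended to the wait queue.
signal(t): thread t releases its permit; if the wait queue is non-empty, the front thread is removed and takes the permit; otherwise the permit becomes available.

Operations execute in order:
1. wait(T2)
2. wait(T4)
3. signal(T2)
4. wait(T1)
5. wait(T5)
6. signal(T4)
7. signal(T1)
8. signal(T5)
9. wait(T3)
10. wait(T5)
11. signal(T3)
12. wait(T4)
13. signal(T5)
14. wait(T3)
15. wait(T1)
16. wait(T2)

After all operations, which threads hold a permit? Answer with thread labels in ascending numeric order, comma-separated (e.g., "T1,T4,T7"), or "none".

Answer: T4

Derivation:
Step 1: wait(T2) -> count=0 queue=[] holders={T2}
Step 2: wait(T4) -> count=0 queue=[T4] holders={T2}
Step 3: signal(T2) -> count=0 queue=[] holders={T4}
Step 4: wait(T1) -> count=0 queue=[T1] holders={T4}
Step 5: wait(T5) -> count=0 queue=[T1,T5] holders={T4}
Step 6: signal(T4) -> count=0 queue=[T5] holders={T1}
Step 7: signal(T1) -> count=0 queue=[] holders={T5}
Step 8: signal(T5) -> count=1 queue=[] holders={none}
Step 9: wait(T3) -> count=0 queue=[] holders={T3}
Step 10: wait(T5) -> count=0 queue=[T5] holders={T3}
Step 11: signal(T3) -> count=0 queue=[] holders={T5}
Step 12: wait(T4) -> count=0 queue=[T4] holders={T5}
Step 13: signal(T5) -> count=0 queue=[] holders={T4}
Step 14: wait(T3) -> count=0 queue=[T3] holders={T4}
Step 15: wait(T1) -> count=0 queue=[T3,T1] holders={T4}
Step 16: wait(T2) -> count=0 queue=[T3,T1,T2] holders={T4}
Final holders: T4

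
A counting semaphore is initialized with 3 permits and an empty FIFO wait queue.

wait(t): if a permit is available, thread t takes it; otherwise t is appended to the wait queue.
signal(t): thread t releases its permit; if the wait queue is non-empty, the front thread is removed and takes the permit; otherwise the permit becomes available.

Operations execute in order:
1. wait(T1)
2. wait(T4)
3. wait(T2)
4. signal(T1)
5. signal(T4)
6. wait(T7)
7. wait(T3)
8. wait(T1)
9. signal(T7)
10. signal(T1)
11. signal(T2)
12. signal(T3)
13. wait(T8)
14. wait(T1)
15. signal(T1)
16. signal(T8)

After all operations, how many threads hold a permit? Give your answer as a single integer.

Step 1: wait(T1) -> count=2 queue=[] holders={T1}
Step 2: wait(T4) -> count=1 queue=[] holders={T1,T4}
Step 3: wait(T2) -> count=0 queue=[] holders={T1,T2,T4}
Step 4: signal(T1) -> count=1 queue=[] holders={T2,T4}
Step 5: signal(T4) -> count=2 queue=[] holders={T2}
Step 6: wait(T7) -> count=1 queue=[] holders={T2,T7}
Step 7: wait(T3) -> count=0 queue=[] holders={T2,T3,T7}
Step 8: wait(T1) -> count=0 queue=[T1] holders={T2,T3,T7}
Step 9: signal(T7) -> count=0 queue=[] holders={T1,T2,T3}
Step 10: signal(T1) -> count=1 queue=[] holders={T2,T3}
Step 11: signal(T2) -> count=2 queue=[] holders={T3}
Step 12: signal(T3) -> count=3 queue=[] holders={none}
Step 13: wait(T8) -> count=2 queue=[] holders={T8}
Step 14: wait(T1) -> count=1 queue=[] holders={T1,T8}
Step 15: signal(T1) -> count=2 queue=[] holders={T8}
Step 16: signal(T8) -> count=3 queue=[] holders={none}
Final holders: {none} -> 0 thread(s)

Answer: 0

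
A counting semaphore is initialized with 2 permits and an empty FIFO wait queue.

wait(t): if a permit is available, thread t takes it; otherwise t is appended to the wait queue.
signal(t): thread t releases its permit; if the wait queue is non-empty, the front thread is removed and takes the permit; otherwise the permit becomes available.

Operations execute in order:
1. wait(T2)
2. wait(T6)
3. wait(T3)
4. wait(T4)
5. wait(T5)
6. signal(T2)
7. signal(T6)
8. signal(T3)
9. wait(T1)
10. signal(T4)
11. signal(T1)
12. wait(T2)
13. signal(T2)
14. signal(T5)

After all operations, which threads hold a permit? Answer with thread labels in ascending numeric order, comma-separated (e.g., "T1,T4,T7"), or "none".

Step 1: wait(T2) -> count=1 queue=[] holders={T2}
Step 2: wait(T6) -> count=0 queue=[] holders={T2,T6}
Step 3: wait(T3) -> count=0 queue=[T3] holders={T2,T6}
Step 4: wait(T4) -> count=0 queue=[T3,T4] holders={T2,T6}
Step 5: wait(T5) -> count=0 queue=[T3,T4,T5] holders={T2,T6}
Step 6: signal(T2) -> count=0 queue=[T4,T5] holders={T3,T6}
Step 7: signal(T6) -> count=0 queue=[T5] holders={T3,T4}
Step 8: signal(T3) -> count=0 queue=[] holders={T4,T5}
Step 9: wait(T1) -> count=0 queue=[T1] holders={T4,T5}
Step 10: signal(T4) -> count=0 queue=[] holders={T1,T5}
Step 11: signal(T1) -> count=1 queue=[] holders={T5}
Step 12: wait(T2) -> count=0 queue=[] holders={T2,T5}
Step 13: signal(T2) -> count=1 queue=[] holders={T5}
Step 14: signal(T5) -> count=2 queue=[] holders={none}
Final holders: none

Answer: none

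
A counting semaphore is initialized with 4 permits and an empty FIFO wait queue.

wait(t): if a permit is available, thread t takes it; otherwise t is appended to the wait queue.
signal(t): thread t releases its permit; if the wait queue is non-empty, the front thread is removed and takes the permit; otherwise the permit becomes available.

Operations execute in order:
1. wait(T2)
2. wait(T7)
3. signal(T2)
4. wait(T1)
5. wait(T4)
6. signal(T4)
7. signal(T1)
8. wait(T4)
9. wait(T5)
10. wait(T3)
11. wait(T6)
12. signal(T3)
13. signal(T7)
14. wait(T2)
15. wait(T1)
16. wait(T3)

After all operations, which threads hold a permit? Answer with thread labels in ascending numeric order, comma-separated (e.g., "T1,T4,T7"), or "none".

Step 1: wait(T2) -> count=3 queue=[] holders={T2}
Step 2: wait(T7) -> count=2 queue=[] holders={T2,T7}
Step 3: signal(T2) -> count=3 queue=[] holders={T7}
Step 4: wait(T1) -> count=2 queue=[] holders={T1,T7}
Step 5: wait(T4) -> count=1 queue=[] holders={T1,T4,T7}
Step 6: signal(T4) -> count=2 queue=[] holders={T1,T7}
Step 7: signal(T1) -> count=3 queue=[] holders={T7}
Step 8: wait(T4) -> count=2 queue=[] holders={T4,T7}
Step 9: wait(T5) -> count=1 queue=[] holders={T4,T5,T7}
Step 10: wait(T3) -> count=0 queue=[] holders={T3,T4,T5,T7}
Step 11: wait(T6) -> count=0 queue=[T6] holders={T3,T4,T5,T7}
Step 12: signal(T3) -> count=0 queue=[] holders={T4,T5,T6,T7}
Step 13: signal(T7) -> count=1 queue=[] holders={T4,T5,T6}
Step 14: wait(T2) -> count=0 queue=[] holders={T2,T4,T5,T6}
Step 15: wait(T1) -> count=0 queue=[T1] holders={T2,T4,T5,T6}
Step 16: wait(T3) -> count=0 queue=[T1,T3] holders={T2,T4,T5,T6}
Final holders: T2,T4,T5,T6

Answer: T2,T4,T5,T6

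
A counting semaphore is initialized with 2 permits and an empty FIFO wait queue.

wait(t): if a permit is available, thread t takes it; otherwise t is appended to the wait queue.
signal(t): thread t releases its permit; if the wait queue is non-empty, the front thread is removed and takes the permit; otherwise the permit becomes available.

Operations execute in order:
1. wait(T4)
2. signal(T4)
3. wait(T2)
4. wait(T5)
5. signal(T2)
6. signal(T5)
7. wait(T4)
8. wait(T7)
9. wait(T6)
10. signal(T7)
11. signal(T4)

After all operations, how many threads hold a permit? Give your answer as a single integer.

Answer: 1

Derivation:
Step 1: wait(T4) -> count=1 queue=[] holders={T4}
Step 2: signal(T4) -> count=2 queue=[] holders={none}
Step 3: wait(T2) -> count=1 queue=[] holders={T2}
Step 4: wait(T5) -> count=0 queue=[] holders={T2,T5}
Step 5: signal(T2) -> count=1 queue=[] holders={T5}
Step 6: signal(T5) -> count=2 queue=[] holders={none}
Step 7: wait(T4) -> count=1 queue=[] holders={T4}
Step 8: wait(T7) -> count=0 queue=[] holders={T4,T7}
Step 9: wait(T6) -> count=0 queue=[T6] holders={T4,T7}
Step 10: signal(T7) -> count=0 queue=[] holders={T4,T6}
Step 11: signal(T4) -> count=1 queue=[] holders={T6}
Final holders: {T6} -> 1 thread(s)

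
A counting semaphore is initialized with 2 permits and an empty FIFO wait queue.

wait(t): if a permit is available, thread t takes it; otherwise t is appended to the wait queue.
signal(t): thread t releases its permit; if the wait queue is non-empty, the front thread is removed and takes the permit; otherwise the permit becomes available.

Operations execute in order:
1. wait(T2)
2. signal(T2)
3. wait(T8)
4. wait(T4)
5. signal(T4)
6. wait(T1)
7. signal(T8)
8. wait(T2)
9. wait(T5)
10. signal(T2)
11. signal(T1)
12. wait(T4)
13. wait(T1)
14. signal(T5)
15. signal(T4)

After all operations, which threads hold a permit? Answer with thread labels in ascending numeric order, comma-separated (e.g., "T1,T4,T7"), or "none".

Step 1: wait(T2) -> count=1 queue=[] holders={T2}
Step 2: signal(T2) -> count=2 queue=[] holders={none}
Step 3: wait(T8) -> count=1 queue=[] holders={T8}
Step 4: wait(T4) -> count=0 queue=[] holders={T4,T8}
Step 5: signal(T4) -> count=1 queue=[] holders={T8}
Step 6: wait(T1) -> count=0 queue=[] holders={T1,T8}
Step 7: signal(T8) -> count=1 queue=[] holders={T1}
Step 8: wait(T2) -> count=0 queue=[] holders={T1,T2}
Step 9: wait(T5) -> count=0 queue=[T5] holders={T1,T2}
Step 10: signal(T2) -> count=0 queue=[] holders={T1,T5}
Step 11: signal(T1) -> count=1 queue=[] holders={T5}
Step 12: wait(T4) -> count=0 queue=[] holders={T4,T5}
Step 13: wait(T1) -> count=0 queue=[T1] holders={T4,T5}
Step 14: signal(T5) -> count=0 queue=[] holders={T1,T4}
Step 15: signal(T4) -> count=1 queue=[] holders={T1}
Final holders: T1

Answer: T1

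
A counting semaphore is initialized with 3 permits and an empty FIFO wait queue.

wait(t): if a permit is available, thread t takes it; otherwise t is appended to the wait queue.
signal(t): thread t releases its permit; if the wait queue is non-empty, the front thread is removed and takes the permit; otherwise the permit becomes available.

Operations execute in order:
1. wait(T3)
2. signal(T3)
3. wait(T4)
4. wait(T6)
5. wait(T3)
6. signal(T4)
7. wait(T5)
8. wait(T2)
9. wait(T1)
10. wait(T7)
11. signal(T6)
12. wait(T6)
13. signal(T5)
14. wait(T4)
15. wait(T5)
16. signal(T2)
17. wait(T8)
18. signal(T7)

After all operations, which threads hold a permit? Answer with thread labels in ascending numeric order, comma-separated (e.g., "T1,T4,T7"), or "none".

Answer: T1,T3,T6

Derivation:
Step 1: wait(T3) -> count=2 queue=[] holders={T3}
Step 2: signal(T3) -> count=3 queue=[] holders={none}
Step 3: wait(T4) -> count=2 queue=[] holders={T4}
Step 4: wait(T6) -> count=1 queue=[] holders={T4,T6}
Step 5: wait(T3) -> count=0 queue=[] holders={T3,T4,T6}
Step 6: signal(T4) -> count=1 queue=[] holders={T3,T6}
Step 7: wait(T5) -> count=0 queue=[] holders={T3,T5,T6}
Step 8: wait(T2) -> count=0 queue=[T2] holders={T3,T5,T6}
Step 9: wait(T1) -> count=0 queue=[T2,T1] holders={T3,T5,T6}
Step 10: wait(T7) -> count=0 queue=[T2,T1,T7] holders={T3,T5,T6}
Step 11: signal(T6) -> count=0 queue=[T1,T7] holders={T2,T3,T5}
Step 12: wait(T6) -> count=0 queue=[T1,T7,T6] holders={T2,T3,T5}
Step 13: signal(T5) -> count=0 queue=[T7,T6] holders={T1,T2,T3}
Step 14: wait(T4) -> count=0 queue=[T7,T6,T4] holders={T1,T2,T3}
Step 15: wait(T5) -> count=0 queue=[T7,T6,T4,T5] holders={T1,T2,T3}
Step 16: signal(T2) -> count=0 queue=[T6,T4,T5] holders={T1,T3,T7}
Step 17: wait(T8) -> count=0 queue=[T6,T4,T5,T8] holders={T1,T3,T7}
Step 18: signal(T7) -> count=0 queue=[T4,T5,T8] holders={T1,T3,T6}
Final holders: T1,T3,T6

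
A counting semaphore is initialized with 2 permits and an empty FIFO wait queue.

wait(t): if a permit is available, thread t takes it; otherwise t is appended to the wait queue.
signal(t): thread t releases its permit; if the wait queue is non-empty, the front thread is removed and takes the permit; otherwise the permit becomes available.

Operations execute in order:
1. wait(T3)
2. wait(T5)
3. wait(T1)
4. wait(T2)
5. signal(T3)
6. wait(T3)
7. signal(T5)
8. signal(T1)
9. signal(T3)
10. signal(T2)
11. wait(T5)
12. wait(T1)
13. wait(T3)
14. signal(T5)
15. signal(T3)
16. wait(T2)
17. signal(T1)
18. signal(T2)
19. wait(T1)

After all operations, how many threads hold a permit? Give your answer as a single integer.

Answer: 1

Derivation:
Step 1: wait(T3) -> count=1 queue=[] holders={T3}
Step 2: wait(T5) -> count=0 queue=[] holders={T3,T5}
Step 3: wait(T1) -> count=0 queue=[T1] holders={T3,T5}
Step 4: wait(T2) -> count=0 queue=[T1,T2] holders={T3,T5}
Step 5: signal(T3) -> count=0 queue=[T2] holders={T1,T5}
Step 6: wait(T3) -> count=0 queue=[T2,T3] holders={T1,T5}
Step 7: signal(T5) -> count=0 queue=[T3] holders={T1,T2}
Step 8: signal(T1) -> count=0 queue=[] holders={T2,T3}
Step 9: signal(T3) -> count=1 queue=[] holders={T2}
Step 10: signal(T2) -> count=2 queue=[] holders={none}
Step 11: wait(T5) -> count=1 queue=[] holders={T5}
Step 12: wait(T1) -> count=0 queue=[] holders={T1,T5}
Step 13: wait(T3) -> count=0 queue=[T3] holders={T1,T5}
Step 14: signal(T5) -> count=0 queue=[] holders={T1,T3}
Step 15: signal(T3) -> count=1 queue=[] holders={T1}
Step 16: wait(T2) -> count=0 queue=[] holders={T1,T2}
Step 17: signal(T1) -> count=1 queue=[] holders={T2}
Step 18: signal(T2) -> count=2 queue=[] holders={none}
Step 19: wait(T1) -> count=1 queue=[] holders={T1}
Final holders: {T1} -> 1 thread(s)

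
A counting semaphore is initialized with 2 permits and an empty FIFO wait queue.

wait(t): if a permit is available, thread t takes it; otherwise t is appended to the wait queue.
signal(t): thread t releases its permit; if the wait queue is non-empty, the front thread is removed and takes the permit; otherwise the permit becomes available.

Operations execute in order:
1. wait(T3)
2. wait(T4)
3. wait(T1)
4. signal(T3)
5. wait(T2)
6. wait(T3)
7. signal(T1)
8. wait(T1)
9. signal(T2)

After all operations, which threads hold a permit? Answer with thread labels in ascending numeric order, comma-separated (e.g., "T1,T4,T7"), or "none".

Answer: T3,T4

Derivation:
Step 1: wait(T3) -> count=1 queue=[] holders={T3}
Step 2: wait(T4) -> count=0 queue=[] holders={T3,T4}
Step 3: wait(T1) -> count=0 queue=[T1] holders={T3,T4}
Step 4: signal(T3) -> count=0 queue=[] holders={T1,T4}
Step 5: wait(T2) -> count=0 queue=[T2] holders={T1,T4}
Step 6: wait(T3) -> count=0 queue=[T2,T3] holders={T1,T4}
Step 7: signal(T1) -> count=0 queue=[T3] holders={T2,T4}
Step 8: wait(T1) -> count=0 queue=[T3,T1] holders={T2,T4}
Step 9: signal(T2) -> count=0 queue=[T1] holders={T3,T4}
Final holders: T3,T4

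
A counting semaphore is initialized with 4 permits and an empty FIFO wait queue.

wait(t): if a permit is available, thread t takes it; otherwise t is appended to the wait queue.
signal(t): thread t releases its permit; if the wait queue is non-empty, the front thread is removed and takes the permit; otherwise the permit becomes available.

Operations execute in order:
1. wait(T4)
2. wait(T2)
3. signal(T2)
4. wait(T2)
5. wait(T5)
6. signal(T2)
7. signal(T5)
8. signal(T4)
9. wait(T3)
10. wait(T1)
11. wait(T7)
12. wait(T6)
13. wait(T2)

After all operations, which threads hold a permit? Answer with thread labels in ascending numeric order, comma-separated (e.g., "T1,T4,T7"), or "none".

Answer: T1,T3,T6,T7

Derivation:
Step 1: wait(T4) -> count=3 queue=[] holders={T4}
Step 2: wait(T2) -> count=2 queue=[] holders={T2,T4}
Step 3: signal(T2) -> count=3 queue=[] holders={T4}
Step 4: wait(T2) -> count=2 queue=[] holders={T2,T4}
Step 5: wait(T5) -> count=1 queue=[] holders={T2,T4,T5}
Step 6: signal(T2) -> count=2 queue=[] holders={T4,T5}
Step 7: signal(T5) -> count=3 queue=[] holders={T4}
Step 8: signal(T4) -> count=4 queue=[] holders={none}
Step 9: wait(T3) -> count=3 queue=[] holders={T3}
Step 10: wait(T1) -> count=2 queue=[] holders={T1,T3}
Step 11: wait(T7) -> count=1 queue=[] holders={T1,T3,T7}
Step 12: wait(T6) -> count=0 queue=[] holders={T1,T3,T6,T7}
Step 13: wait(T2) -> count=0 queue=[T2] holders={T1,T3,T6,T7}
Final holders: T1,T3,T6,T7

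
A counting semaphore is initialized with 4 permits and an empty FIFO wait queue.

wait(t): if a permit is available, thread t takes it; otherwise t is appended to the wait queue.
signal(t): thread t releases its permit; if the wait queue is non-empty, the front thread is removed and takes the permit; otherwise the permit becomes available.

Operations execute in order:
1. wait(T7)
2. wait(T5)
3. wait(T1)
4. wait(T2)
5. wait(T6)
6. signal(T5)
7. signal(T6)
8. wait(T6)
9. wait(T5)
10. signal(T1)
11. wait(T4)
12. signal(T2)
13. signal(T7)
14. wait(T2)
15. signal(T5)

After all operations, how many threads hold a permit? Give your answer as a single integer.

Answer: 3

Derivation:
Step 1: wait(T7) -> count=3 queue=[] holders={T7}
Step 2: wait(T5) -> count=2 queue=[] holders={T5,T7}
Step 3: wait(T1) -> count=1 queue=[] holders={T1,T5,T7}
Step 4: wait(T2) -> count=0 queue=[] holders={T1,T2,T5,T7}
Step 5: wait(T6) -> count=0 queue=[T6] holders={T1,T2,T5,T7}
Step 6: signal(T5) -> count=0 queue=[] holders={T1,T2,T6,T7}
Step 7: signal(T6) -> count=1 queue=[] holders={T1,T2,T7}
Step 8: wait(T6) -> count=0 queue=[] holders={T1,T2,T6,T7}
Step 9: wait(T5) -> count=0 queue=[T5] holders={T1,T2,T6,T7}
Step 10: signal(T1) -> count=0 queue=[] holders={T2,T5,T6,T7}
Step 11: wait(T4) -> count=0 queue=[T4] holders={T2,T5,T6,T7}
Step 12: signal(T2) -> count=0 queue=[] holders={T4,T5,T6,T7}
Step 13: signal(T7) -> count=1 queue=[] holders={T4,T5,T6}
Step 14: wait(T2) -> count=0 queue=[] holders={T2,T4,T5,T6}
Step 15: signal(T5) -> count=1 queue=[] holders={T2,T4,T6}
Final holders: {T2,T4,T6} -> 3 thread(s)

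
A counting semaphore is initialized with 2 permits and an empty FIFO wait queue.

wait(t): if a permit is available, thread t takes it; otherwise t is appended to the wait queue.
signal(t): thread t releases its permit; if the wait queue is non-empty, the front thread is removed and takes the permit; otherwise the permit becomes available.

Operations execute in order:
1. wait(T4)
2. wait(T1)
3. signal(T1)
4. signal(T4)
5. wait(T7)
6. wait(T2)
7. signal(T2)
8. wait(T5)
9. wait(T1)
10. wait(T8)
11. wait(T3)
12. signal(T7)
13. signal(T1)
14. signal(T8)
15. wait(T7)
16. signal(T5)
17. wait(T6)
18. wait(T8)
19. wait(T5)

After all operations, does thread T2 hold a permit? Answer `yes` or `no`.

Step 1: wait(T4) -> count=1 queue=[] holders={T4}
Step 2: wait(T1) -> count=0 queue=[] holders={T1,T4}
Step 3: signal(T1) -> count=1 queue=[] holders={T4}
Step 4: signal(T4) -> count=2 queue=[] holders={none}
Step 5: wait(T7) -> count=1 queue=[] holders={T7}
Step 6: wait(T2) -> count=0 queue=[] holders={T2,T7}
Step 7: signal(T2) -> count=1 queue=[] holders={T7}
Step 8: wait(T5) -> count=0 queue=[] holders={T5,T7}
Step 9: wait(T1) -> count=0 queue=[T1] holders={T5,T7}
Step 10: wait(T8) -> count=0 queue=[T1,T8] holders={T5,T7}
Step 11: wait(T3) -> count=0 queue=[T1,T8,T3] holders={T5,T7}
Step 12: signal(T7) -> count=0 queue=[T8,T3] holders={T1,T5}
Step 13: signal(T1) -> count=0 queue=[T3] holders={T5,T8}
Step 14: signal(T8) -> count=0 queue=[] holders={T3,T5}
Step 15: wait(T7) -> count=0 queue=[T7] holders={T3,T5}
Step 16: signal(T5) -> count=0 queue=[] holders={T3,T7}
Step 17: wait(T6) -> count=0 queue=[T6] holders={T3,T7}
Step 18: wait(T8) -> count=0 queue=[T6,T8] holders={T3,T7}
Step 19: wait(T5) -> count=0 queue=[T6,T8,T5] holders={T3,T7}
Final holders: {T3,T7} -> T2 not in holders

Answer: no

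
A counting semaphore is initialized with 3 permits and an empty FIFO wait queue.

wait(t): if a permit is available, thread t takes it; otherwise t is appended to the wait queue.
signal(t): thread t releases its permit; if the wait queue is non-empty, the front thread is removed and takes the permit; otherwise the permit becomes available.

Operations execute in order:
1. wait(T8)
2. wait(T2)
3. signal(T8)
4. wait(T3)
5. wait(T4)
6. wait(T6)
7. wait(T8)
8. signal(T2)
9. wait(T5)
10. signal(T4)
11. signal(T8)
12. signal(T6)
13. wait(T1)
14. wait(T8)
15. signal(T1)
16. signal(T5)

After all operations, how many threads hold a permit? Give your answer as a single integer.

Step 1: wait(T8) -> count=2 queue=[] holders={T8}
Step 2: wait(T2) -> count=1 queue=[] holders={T2,T8}
Step 3: signal(T8) -> count=2 queue=[] holders={T2}
Step 4: wait(T3) -> count=1 queue=[] holders={T2,T3}
Step 5: wait(T4) -> count=0 queue=[] holders={T2,T3,T4}
Step 6: wait(T6) -> count=0 queue=[T6] holders={T2,T3,T4}
Step 7: wait(T8) -> count=0 queue=[T6,T8] holders={T2,T3,T4}
Step 8: signal(T2) -> count=0 queue=[T8] holders={T3,T4,T6}
Step 9: wait(T5) -> count=0 queue=[T8,T5] holders={T3,T4,T6}
Step 10: signal(T4) -> count=0 queue=[T5] holders={T3,T6,T8}
Step 11: signal(T8) -> count=0 queue=[] holders={T3,T5,T6}
Step 12: signal(T6) -> count=1 queue=[] holders={T3,T5}
Step 13: wait(T1) -> count=0 queue=[] holders={T1,T3,T5}
Step 14: wait(T8) -> count=0 queue=[T8] holders={T1,T3,T5}
Step 15: signal(T1) -> count=0 queue=[] holders={T3,T5,T8}
Step 16: signal(T5) -> count=1 queue=[] holders={T3,T8}
Final holders: {T3,T8} -> 2 thread(s)

Answer: 2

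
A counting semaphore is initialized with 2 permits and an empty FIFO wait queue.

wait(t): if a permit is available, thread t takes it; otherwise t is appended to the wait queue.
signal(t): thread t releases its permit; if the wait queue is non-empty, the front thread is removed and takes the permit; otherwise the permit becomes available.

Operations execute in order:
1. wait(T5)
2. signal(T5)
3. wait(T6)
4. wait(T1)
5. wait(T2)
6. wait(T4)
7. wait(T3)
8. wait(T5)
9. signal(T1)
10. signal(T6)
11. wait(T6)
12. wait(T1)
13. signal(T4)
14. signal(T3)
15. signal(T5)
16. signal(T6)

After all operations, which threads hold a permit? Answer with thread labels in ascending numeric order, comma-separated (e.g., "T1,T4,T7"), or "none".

Answer: T1,T2

Derivation:
Step 1: wait(T5) -> count=1 queue=[] holders={T5}
Step 2: signal(T5) -> count=2 queue=[] holders={none}
Step 3: wait(T6) -> count=1 queue=[] holders={T6}
Step 4: wait(T1) -> count=0 queue=[] holders={T1,T6}
Step 5: wait(T2) -> count=0 queue=[T2] holders={T1,T6}
Step 6: wait(T4) -> count=0 queue=[T2,T4] holders={T1,T6}
Step 7: wait(T3) -> count=0 queue=[T2,T4,T3] holders={T1,T6}
Step 8: wait(T5) -> count=0 queue=[T2,T4,T3,T5] holders={T1,T6}
Step 9: signal(T1) -> count=0 queue=[T4,T3,T5] holders={T2,T6}
Step 10: signal(T6) -> count=0 queue=[T3,T5] holders={T2,T4}
Step 11: wait(T6) -> count=0 queue=[T3,T5,T6] holders={T2,T4}
Step 12: wait(T1) -> count=0 queue=[T3,T5,T6,T1] holders={T2,T4}
Step 13: signal(T4) -> count=0 queue=[T5,T6,T1] holders={T2,T3}
Step 14: signal(T3) -> count=0 queue=[T6,T1] holders={T2,T5}
Step 15: signal(T5) -> count=0 queue=[T1] holders={T2,T6}
Step 16: signal(T6) -> count=0 queue=[] holders={T1,T2}
Final holders: T1,T2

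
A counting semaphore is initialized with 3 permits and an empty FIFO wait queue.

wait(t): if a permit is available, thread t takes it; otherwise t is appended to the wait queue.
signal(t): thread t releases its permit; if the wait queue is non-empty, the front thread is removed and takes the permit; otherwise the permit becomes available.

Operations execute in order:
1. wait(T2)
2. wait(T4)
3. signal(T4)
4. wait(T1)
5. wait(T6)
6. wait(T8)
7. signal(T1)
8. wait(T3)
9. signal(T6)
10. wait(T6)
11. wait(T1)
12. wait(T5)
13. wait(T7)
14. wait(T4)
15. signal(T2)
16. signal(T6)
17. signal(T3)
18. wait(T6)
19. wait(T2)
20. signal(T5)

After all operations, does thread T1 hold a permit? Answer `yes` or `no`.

Answer: yes

Derivation:
Step 1: wait(T2) -> count=2 queue=[] holders={T2}
Step 2: wait(T4) -> count=1 queue=[] holders={T2,T4}
Step 3: signal(T4) -> count=2 queue=[] holders={T2}
Step 4: wait(T1) -> count=1 queue=[] holders={T1,T2}
Step 5: wait(T6) -> count=0 queue=[] holders={T1,T2,T6}
Step 6: wait(T8) -> count=0 queue=[T8] holders={T1,T2,T6}
Step 7: signal(T1) -> count=0 queue=[] holders={T2,T6,T8}
Step 8: wait(T3) -> count=0 queue=[T3] holders={T2,T6,T8}
Step 9: signal(T6) -> count=0 queue=[] holders={T2,T3,T8}
Step 10: wait(T6) -> count=0 queue=[T6] holders={T2,T3,T8}
Step 11: wait(T1) -> count=0 queue=[T6,T1] holders={T2,T3,T8}
Step 12: wait(T5) -> count=0 queue=[T6,T1,T5] holders={T2,T3,T8}
Step 13: wait(T7) -> count=0 queue=[T6,T1,T5,T7] holders={T2,T3,T8}
Step 14: wait(T4) -> count=0 queue=[T6,T1,T5,T7,T4] holders={T2,T3,T8}
Step 15: signal(T2) -> count=0 queue=[T1,T5,T7,T4] holders={T3,T6,T8}
Step 16: signal(T6) -> count=0 queue=[T5,T7,T4] holders={T1,T3,T8}
Step 17: signal(T3) -> count=0 queue=[T7,T4] holders={T1,T5,T8}
Step 18: wait(T6) -> count=0 queue=[T7,T4,T6] holders={T1,T5,T8}
Step 19: wait(T2) -> count=0 queue=[T7,T4,T6,T2] holders={T1,T5,T8}
Step 20: signal(T5) -> count=0 queue=[T4,T6,T2] holders={T1,T7,T8}
Final holders: {T1,T7,T8} -> T1 in holders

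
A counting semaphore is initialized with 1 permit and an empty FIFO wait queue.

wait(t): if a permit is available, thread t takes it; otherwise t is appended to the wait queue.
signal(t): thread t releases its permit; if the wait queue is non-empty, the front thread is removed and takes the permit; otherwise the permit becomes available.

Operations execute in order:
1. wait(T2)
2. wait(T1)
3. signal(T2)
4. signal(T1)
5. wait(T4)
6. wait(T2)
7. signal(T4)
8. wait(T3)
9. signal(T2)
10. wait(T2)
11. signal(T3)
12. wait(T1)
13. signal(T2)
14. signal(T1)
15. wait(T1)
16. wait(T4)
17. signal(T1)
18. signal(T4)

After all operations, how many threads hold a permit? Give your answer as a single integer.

Step 1: wait(T2) -> count=0 queue=[] holders={T2}
Step 2: wait(T1) -> count=0 queue=[T1] holders={T2}
Step 3: signal(T2) -> count=0 queue=[] holders={T1}
Step 4: signal(T1) -> count=1 queue=[] holders={none}
Step 5: wait(T4) -> count=0 queue=[] holders={T4}
Step 6: wait(T2) -> count=0 queue=[T2] holders={T4}
Step 7: signal(T4) -> count=0 queue=[] holders={T2}
Step 8: wait(T3) -> count=0 queue=[T3] holders={T2}
Step 9: signal(T2) -> count=0 queue=[] holders={T3}
Step 10: wait(T2) -> count=0 queue=[T2] holders={T3}
Step 11: signal(T3) -> count=0 queue=[] holders={T2}
Step 12: wait(T1) -> count=0 queue=[T1] holders={T2}
Step 13: signal(T2) -> count=0 queue=[] holders={T1}
Step 14: signal(T1) -> count=1 queue=[] holders={none}
Step 15: wait(T1) -> count=0 queue=[] holders={T1}
Step 16: wait(T4) -> count=0 queue=[T4] holders={T1}
Step 17: signal(T1) -> count=0 queue=[] holders={T4}
Step 18: signal(T4) -> count=1 queue=[] holders={none}
Final holders: {none} -> 0 thread(s)

Answer: 0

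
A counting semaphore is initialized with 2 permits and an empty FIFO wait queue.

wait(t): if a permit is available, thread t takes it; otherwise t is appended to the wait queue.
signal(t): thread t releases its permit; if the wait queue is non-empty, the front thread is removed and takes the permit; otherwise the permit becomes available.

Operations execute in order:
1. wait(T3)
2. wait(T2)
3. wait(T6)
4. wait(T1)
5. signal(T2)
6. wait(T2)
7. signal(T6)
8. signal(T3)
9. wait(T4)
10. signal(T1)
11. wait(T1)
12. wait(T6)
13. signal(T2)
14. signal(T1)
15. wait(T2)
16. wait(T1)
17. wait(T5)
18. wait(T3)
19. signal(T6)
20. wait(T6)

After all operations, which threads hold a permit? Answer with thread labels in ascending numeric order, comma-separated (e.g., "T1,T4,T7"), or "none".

Step 1: wait(T3) -> count=1 queue=[] holders={T3}
Step 2: wait(T2) -> count=0 queue=[] holders={T2,T3}
Step 3: wait(T6) -> count=0 queue=[T6] holders={T2,T3}
Step 4: wait(T1) -> count=0 queue=[T6,T1] holders={T2,T3}
Step 5: signal(T2) -> count=0 queue=[T1] holders={T3,T6}
Step 6: wait(T2) -> count=0 queue=[T1,T2] holders={T3,T6}
Step 7: signal(T6) -> count=0 queue=[T2] holders={T1,T3}
Step 8: signal(T3) -> count=0 queue=[] holders={T1,T2}
Step 9: wait(T4) -> count=0 queue=[T4] holders={T1,T2}
Step 10: signal(T1) -> count=0 queue=[] holders={T2,T4}
Step 11: wait(T1) -> count=0 queue=[T1] holders={T2,T4}
Step 12: wait(T6) -> count=0 queue=[T1,T6] holders={T2,T4}
Step 13: signal(T2) -> count=0 queue=[T6] holders={T1,T4}
Step 14: signal(T1) -> count=0 queue=[] holders={T4,T6}
Step 15: wait(T2) -> count=0 queue=[T2] holders={T4,T6}
Step 16: wait(T1) -> count=0 queue=[T2,T1] holders={T4,T6}
Step 17: wait(T5) -> count=0 queue=[T2,T1,T5] holders={T4,T6}
Step 18: wait(T3) -> count=0 queue=[T2,T1,T5,T3] holders={T4,T6}
Step 19: signal(T6) -> count=0 queue=[T1,T5,T3] holders={T2,T4}
Step 20: wait(T6) -> count=0 queue=[T1,T5,T3,T6] holders={T2,T4}
Final holders: T2,T4

Answer: T2,T4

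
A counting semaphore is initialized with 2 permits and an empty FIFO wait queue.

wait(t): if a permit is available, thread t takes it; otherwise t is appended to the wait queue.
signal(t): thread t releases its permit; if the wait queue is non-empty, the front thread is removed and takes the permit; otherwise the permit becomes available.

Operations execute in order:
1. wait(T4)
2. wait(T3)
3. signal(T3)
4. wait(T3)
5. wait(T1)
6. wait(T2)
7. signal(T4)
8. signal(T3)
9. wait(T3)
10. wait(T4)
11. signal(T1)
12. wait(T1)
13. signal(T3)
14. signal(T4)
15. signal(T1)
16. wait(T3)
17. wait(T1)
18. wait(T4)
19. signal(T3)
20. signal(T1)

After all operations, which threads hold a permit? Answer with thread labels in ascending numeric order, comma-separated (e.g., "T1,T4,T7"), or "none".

Step 1: wait(T4) -> count=1 queue=[] holders={T4}
Step 2: wait(T3) -> count=0 queue=[] holders={T3,T4}
Step 3: signal(T3) -> count=1 queue=[] holders={T4}
Step 4: wait(T3) -> count=0 queue=[] holders={T3,T4}
Step 5: wait(T1) -> count=0 queue=[T1] holders={T3,T4}
Step 6: wait(T2) -> count=0 queue=[T1,T2] holders={T3,T4}
Step 7: signal(T4) -> count=0 queue=[T2] holders={T1,T3}
Step 8: signal(T3) -> count=0 queue=[] holders={T1,T2}
Step 9: wait(T3) -> count=0 queue=[T3] holders={T1,T2}
Step 10: wait(T4) -> count=0 queue=[T3,T4] holders={T1,T2}
Step 11: signal(T1) -> count=0 queue=[T4] holders={T2,T3}
Step 12: wait(T1) -> count=0 queue=[T4,T1] holders={T2,T3}
Step 13: signal(T3) -> count=0 queue=[T1] holders={T2,T4}
Step 14: signal(T4) -> count=0 queue=[] holders={T1,T2}
Step 15: signal(T1) -> count=1 queue=[] holders={T2}
Step 16: wait(T3) -> count=0 queue=[] holders={T2,T3}
Step 17: wait(T1) -> count=0 queue=[T1] holders={T2,T3}
Step 18: wait(T4) -> count=0 queue=[T1,T4] holders={T2,T3}
Step 19: signal(T3) -> count=0 queue=[T4] holders={T1,T2}
Step 20: signal(T1) -> count=0 queue=[] holders={T2,T4}
Final holders: T2,T4

Answer: T2,T4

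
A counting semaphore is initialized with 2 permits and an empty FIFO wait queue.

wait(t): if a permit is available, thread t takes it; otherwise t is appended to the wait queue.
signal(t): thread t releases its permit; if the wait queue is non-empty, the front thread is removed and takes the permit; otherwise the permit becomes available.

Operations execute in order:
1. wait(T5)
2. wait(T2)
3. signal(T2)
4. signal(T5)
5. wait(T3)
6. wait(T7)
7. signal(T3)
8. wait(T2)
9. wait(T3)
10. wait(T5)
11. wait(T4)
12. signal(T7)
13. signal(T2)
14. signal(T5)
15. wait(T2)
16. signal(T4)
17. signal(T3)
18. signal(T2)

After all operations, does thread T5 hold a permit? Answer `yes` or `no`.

Step 1: wait(T5) -> count=1 queue=[] holders={T5}
Step 2: wait(T2) -> count=0 queue=[] holders={T2,T5}
Step 3: signal(T2) -> count=1 queue=[] holders={T5}
Step 4: signal(T5) -> count=2 queue=[] holders={none}
Step 5: wait(T3) -> count=1 queue=[] holders={T3}
Step 6: wait(T7) -> count=0 queue=[] holders={T3,T7}
Step 7: signal(T3) -> count=1 queue=[] holders={T7}
Step 8: wait(T2) -> count=0 queue=[] holders={T2,T7}
Step 9: wait(T3) -> count=0 queue=[T3] holders={T2,T7}
Step 10: wait(T5) -> count=0 queue=[T3,T5] holders={T2,T7}
Step 11: wait(T4) -> count=0 queue=[T3,T5,T4] holders={T2,T7}
Step 12: signal(T7) -> count=0 queue=[T5,T4] holders={T2,T3}
Step 13: signal(T2) -> count=0 queue=[T4] holders={T3,T5}
Step 14: signal(T5) -> count=0 queue=[] holders={T3,T4}
Step 15: wait(T2) -> count=0 queue=[T2] holders={T3,T4}
Step 16: signal(T4) -> count=0 queue=[] holders={T2,T3}
Step 17: signal(T3) -> count=1 queue=[] holders={T2}
Step 18: signal(T2) -> count=2 queue=[] holders={none}
Final holders: {none} -> T5 not in holders

Answer: no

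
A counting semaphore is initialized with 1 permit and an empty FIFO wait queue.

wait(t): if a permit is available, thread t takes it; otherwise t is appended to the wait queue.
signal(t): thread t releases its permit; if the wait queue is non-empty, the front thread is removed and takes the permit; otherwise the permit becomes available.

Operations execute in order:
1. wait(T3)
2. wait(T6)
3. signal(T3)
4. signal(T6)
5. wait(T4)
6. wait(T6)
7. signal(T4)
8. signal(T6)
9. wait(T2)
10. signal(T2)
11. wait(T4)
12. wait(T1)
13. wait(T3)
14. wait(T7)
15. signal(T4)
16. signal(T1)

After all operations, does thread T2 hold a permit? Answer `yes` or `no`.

Answer: no

Derivation:
Step 1: wait(T3) -> count=0 queue=[] holders={T3}
Step 2: wait(T6) -> count=0 queue=[T6] holders={T3}
Step 3: signal(T3) -> count=0 queue=[] holders={T6}
Step 4: signal(T6) -> count=1 queue=[] holders={none}
Step 5: wait(T4) -> count=0 queue=[] holders={T4}
Step 6: wait(T6) -> count=0 queue=[T6] holders={T4}
Step 7: signal(T4) -> count=0 queue=[] holders={T6}
Step 8: signal(T6) -> count=1 queue=[] holders={none}
Step 9: wait(T2) -> count=0 queue=[] holders={T2}
Step 10: signal(T2) -> count=1 queue=[] holders={none}
Step 11: wait(T4) -> count=0 queue=[] holders={T4}
Step 12: wait(T1) -> count=0 queue=[T1] holders={T4}
Step 13: wait(T3) -> count=0 queue=[T1,T3] holders={T4}
Step 14: wait(T7) -> count=0 queue=[T1,T3,T7] holders={T4}
Step 15: signal(T4) -> count=0 queue=[T3,T7] holders={T1}
Step 16: signal(T1) -> count=0 queue=[T7] holders={T3}
Final holders: {T3} -> T2 not in holders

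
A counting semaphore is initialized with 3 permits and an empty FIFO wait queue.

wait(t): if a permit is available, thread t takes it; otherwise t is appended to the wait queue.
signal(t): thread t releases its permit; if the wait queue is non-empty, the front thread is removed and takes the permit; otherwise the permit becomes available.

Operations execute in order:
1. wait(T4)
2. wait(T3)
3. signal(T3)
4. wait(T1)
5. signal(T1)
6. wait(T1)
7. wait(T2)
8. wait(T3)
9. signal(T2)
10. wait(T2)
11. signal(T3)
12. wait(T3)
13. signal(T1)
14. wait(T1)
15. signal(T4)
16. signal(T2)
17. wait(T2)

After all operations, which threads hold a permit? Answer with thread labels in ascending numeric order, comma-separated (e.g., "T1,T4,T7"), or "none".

Answer: T1,T2,T3

Derivation:
Step 1: wait(T4) -> count=2 queue=[] holders={T4}
Step 2: wait(T3) -> count=1 queue=[] holders={T3,T4}
Step 3: signal(T3) -> count=2 queue=[] holders={T4}
Step 4: wait(T1) -> count=1 queue=[] holders={T1,T4}
Step 5: signal(T1) -> count=2 queue=[] holders={T4}
Step 6: wait(T1) -> count=1 queue=[] holders={T1,T4}
Step 7: wait(T2) -> count=0 queue=[] holders={T1,T2,T4}
Step 8: wait(T3) -> count=0 queue=[T3] holders={T1,T2,T4}
Step 9: signal(T2) -> count=0 queue=[] holders={T1,T3,T4}
Step 10: wait(T2) -> count=0 queue=[T2] holders={T1,T3,T4}
Step 11: signal(T3) -> count=0 queue=[] holders={T1,T2,T4}
Step 12: wait(T3) -> count=0 queue=[T3] holders={T1,T2,T4}
Step 13: signal(T1) -> count=0 queue=[] holders={T2,T3,T4}
Step 14: wait(T1) -> count=0 queue=[T1] holders={T2,T3,T4}
Step 15: signal(T4) -> count=0 queue=[] holders={T1,T2,T3}
Step 16: signal(T2) -> count=1 queue=[] holders={T1,T3}
Step 17: wait(T2) -> count=0 queue=[] holders={T1,T2,T3}
Final holders: T1,T2,T3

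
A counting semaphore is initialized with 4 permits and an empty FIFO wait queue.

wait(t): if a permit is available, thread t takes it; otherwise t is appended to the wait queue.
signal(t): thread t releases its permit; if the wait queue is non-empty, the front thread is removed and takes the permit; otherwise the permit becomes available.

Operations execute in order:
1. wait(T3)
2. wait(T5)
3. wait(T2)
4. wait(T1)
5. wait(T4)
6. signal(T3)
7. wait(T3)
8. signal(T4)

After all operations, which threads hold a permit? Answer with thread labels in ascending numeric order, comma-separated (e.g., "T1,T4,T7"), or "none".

Answer: T1,T2,T3,T5

Derivation:
Step 1: wait(T3) -> count=3 queue=[] holders={T3}
Step 2: wait(T5) -> count=2 queue=[] holders={T3,T5}
Step 3: wait(T2) -> count=1 queue=[] holders={T2,T3,T5}
Step 4: wait(T1) -> count=0 queue=[] holders={T1,T2,T3,T5}
Step 5: wait(T4) -> count=0 queue=[T4] holders={T1,T2,T3,T5}
Step 6: signal(T3) -> count=0 queue=[] holders={T1,T2,T4,T5}
Step 7: wait(T3) -> count=0 queue=[T3] holders={T1,T2,T4,T5}
Step 8: signal(T4) -> count=0 queue=[] holders={T1,T2,T3,T5}
Final holders: T1,T2,T3,T5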